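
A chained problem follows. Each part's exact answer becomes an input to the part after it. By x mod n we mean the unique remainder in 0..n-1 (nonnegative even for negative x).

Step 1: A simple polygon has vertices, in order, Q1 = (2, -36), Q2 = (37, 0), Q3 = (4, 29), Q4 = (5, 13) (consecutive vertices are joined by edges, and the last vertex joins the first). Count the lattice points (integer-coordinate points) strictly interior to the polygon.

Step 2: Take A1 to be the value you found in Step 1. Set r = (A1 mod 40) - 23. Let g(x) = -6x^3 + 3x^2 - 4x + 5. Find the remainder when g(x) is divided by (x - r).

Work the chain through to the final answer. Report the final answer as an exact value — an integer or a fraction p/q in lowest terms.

Step 1: cross terms: (2*0 - 37*-36)=1332, (37*29 - 4*0)=1073, (4*13 - 5*29)=-93, (5*-36 - 2*13)=-206; twice the area = |2106| = 2106; area = 1053; boundary points = 1 + 1 + 1 + 1 = 4; strictly interior points = area - boundary/2 + 1 = 1052; answer 1052
Step 2: A1 = 1052; r = -11; remainder = value at the root: -6*(-11)^3 + 3*(-11)^2 - 4*(-11)^1 + 5 = (7986) + (363) + (44) + (5) = 8398; answer 8398

8398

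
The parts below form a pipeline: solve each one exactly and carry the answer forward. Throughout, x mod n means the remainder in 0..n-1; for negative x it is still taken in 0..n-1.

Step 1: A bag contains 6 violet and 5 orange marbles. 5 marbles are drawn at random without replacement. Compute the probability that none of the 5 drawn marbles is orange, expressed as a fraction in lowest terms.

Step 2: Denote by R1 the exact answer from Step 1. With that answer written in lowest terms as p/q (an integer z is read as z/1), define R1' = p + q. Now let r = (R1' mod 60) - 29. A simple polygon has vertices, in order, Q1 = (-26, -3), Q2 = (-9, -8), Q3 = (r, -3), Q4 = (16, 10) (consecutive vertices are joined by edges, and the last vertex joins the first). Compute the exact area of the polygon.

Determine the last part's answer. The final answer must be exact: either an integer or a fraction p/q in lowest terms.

135

Step 1: total draws C(11,5) = 462; favorable C(6,5) = 6; P = 1/77; answer 1/77
Step 2: R1 = 1/77; threaded value p + q = 78; r = -11; cross terms: (-26*-8 - -9*-3)=181, (-9*-3 - -11*-8)=-61, (-11*10 - 16*-3)=-62, (16*-3 - -26*10)=212; twice the area = |270| = 270; area = 135; answer 135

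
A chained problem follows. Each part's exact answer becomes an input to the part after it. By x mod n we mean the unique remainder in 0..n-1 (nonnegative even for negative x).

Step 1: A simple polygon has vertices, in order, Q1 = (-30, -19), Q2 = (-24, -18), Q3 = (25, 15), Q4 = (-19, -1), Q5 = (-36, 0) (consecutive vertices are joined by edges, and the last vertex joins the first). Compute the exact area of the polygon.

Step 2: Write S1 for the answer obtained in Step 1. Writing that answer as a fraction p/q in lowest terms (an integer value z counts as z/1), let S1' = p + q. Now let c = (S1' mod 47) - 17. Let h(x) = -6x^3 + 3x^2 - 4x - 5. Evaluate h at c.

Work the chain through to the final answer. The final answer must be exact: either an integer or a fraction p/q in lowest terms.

Step 1: cross terms: (-30*-18 - -24*-19)=84, (-24*15 - 25*-18)=90, (25*-1 - -19*15)=260, (-19*0 - -36*-1)=-36, (-36*-19 - -30*0)=684; twice the area = |1082| = 1082; area = 541; answer 541
Step 2: S1 = 541; threaded value p + q = 542; c = 8; -6*(8)^3 + 3*(8)^2 - 4*(8)^1 - 5 = (-3072) + (192) + (-32) + (-5) = -2917; answer -2917

-2917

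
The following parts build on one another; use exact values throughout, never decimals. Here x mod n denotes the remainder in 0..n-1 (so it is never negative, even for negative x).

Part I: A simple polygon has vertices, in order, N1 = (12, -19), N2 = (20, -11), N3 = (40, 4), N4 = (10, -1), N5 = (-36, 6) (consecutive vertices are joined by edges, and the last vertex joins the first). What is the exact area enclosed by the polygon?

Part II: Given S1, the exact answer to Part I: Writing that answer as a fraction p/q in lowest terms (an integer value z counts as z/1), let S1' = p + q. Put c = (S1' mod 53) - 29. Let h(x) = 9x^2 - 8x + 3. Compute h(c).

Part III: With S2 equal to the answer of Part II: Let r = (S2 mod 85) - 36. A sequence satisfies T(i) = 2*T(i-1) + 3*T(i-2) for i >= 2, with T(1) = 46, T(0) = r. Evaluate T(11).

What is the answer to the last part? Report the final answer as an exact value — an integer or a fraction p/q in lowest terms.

Part I: cross terms: (12*-11 - 20*-19)=248, (20*4 - 40*-11)=520, (40*-1 - 10*4)=-80, (10*6 - -36*-1)=24, (-36*-19 - 12*6)=612; twice the area = |1324| = 1324; area = 662; answer 662
Part II: S1 = 662; threaded value p + q = 663; c = -2; 9*(-2)^2 - 8*(-2)^1 + 3 = (36) + (16) + (3) = 55; answer 55
Part III: S2 = 55; r = 19; T(2) = 2*(46) + 3*(19) = 149; iterating: T(2)=149, T(3)=436, T(4)=1319, T(5)=3946, T(6)=11849, T(7)=35536, T(8)=106619, T(9)=319846, T(10)=959549, T(11)=2878636; answer 2878636

2878636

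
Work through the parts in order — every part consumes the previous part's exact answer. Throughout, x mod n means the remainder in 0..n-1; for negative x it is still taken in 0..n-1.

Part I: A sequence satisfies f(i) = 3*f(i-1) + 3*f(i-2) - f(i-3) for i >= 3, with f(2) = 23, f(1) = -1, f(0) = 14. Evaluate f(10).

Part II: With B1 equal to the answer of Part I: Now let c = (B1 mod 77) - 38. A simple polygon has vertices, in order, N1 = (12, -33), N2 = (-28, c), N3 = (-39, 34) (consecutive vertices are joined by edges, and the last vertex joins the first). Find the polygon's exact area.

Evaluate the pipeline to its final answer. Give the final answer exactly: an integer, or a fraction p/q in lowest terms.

23/2

Part I: f(3) = 3*(23) + 3*(-1) - 1*(14) = 52; iterating: f(3)=52, f(4)=226, f(5)=811, f(6)=3059, f(7)=11384, f(8)=42518, f(9)=158647, f(10)=592111; answer 592111
Part II: B1 = 592111; c = 20; cross terms: (12*20 - -28*-33)=-684, (-28*34 - -39*20)=-172, (-39*-33 - 12*34)=879; twice the area = |23| = 23; area = 23/2; answer 23/2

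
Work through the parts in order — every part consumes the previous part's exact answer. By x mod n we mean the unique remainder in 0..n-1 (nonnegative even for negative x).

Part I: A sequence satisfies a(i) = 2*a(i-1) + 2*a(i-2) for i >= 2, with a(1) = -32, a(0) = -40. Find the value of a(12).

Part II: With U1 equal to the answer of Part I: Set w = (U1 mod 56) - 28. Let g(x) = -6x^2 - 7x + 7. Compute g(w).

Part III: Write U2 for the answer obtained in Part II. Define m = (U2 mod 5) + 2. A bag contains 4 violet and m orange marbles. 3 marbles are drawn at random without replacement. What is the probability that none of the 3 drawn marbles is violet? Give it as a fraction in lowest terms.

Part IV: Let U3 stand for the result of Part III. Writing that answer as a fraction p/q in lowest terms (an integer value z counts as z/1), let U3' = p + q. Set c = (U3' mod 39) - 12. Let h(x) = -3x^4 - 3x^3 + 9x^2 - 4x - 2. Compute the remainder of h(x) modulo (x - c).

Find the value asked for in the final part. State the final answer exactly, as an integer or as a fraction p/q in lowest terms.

-1257

Part I: a(2) = 2*(-32) + 2*(-40) = -144; iterating: a(2)=-144, a(3)=-352, a(4)=-992, a(5)=-2688, a(6)=-7360, a(7)=-20096, a(8)=-54912, a(9)=-150016, a(10)=-409856, a(11)=-1119744, a(12)=-3059200; answer -3059200
Part II: U1 = -3059200; w = -4; -6*(-4)^2 - 7*(-4)^1 + 7 = (-96) + (28) + (7) = -61; answer -61
Part III: U2 = -61; m = 6; total draws C(10,3) = 120; favorable C(6,3) = 20; P = 1/6; answer 1/6
Part IV: U3 = 1/6; threaded value p + q = 7; c = -5; remainder = value at the root: -3*(-5)^4 - 3*(-5)^3 + 9*(-5)^2 - 4*(-5)^1 - 2 = (-1875) + (375) + (225) + (20) + (-2) = -1257; answer -1257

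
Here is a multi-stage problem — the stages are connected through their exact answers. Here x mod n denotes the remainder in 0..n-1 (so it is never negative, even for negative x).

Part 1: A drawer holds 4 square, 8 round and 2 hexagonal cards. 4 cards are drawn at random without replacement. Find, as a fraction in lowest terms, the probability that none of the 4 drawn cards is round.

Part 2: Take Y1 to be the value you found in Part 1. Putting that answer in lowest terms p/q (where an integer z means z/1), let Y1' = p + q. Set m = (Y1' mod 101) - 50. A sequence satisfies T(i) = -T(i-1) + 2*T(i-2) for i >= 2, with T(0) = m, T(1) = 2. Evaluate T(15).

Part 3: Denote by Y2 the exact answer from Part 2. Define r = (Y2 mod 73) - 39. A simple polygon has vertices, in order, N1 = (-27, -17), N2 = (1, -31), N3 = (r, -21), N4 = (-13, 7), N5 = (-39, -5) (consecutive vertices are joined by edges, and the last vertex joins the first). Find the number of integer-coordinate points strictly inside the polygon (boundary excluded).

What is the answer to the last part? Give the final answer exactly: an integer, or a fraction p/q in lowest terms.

Part 1: total draws C(14,4) = 1001; favorable C(6,4) = 15; P = 15/1001; answer 15/1001
Part 2: Y1 = 15/1001; threaded value p + q = 1016; m = -44; T(2) = -1*(2) + 2*(-44) = -90; iterating: T(2)=-90, T(3)=94, T(4)=-274, T(5)=462, T(6)=-1010, T(7)=1934, T(8)=-3954, T(9)=7822, T(10)=-15730, T(11)=31374, T(12)=-62834, T(13)=125582, T(14)=-251250, T(15)=502414; answer 502414
Part 3: Y2 = 502414; r = -11; cross terms: (-27*-31 - 1*-17)=854, (1*-21 - -11*-31)=-362, (-11*7 - -13*-21)=-350, (-13*-5 - -39*7)=338, (-39*-17 - -27*-5)=528; twice the area = |1008| = 1008; area = 504; boundary points = 14 + 2 + 2 + 2 + 12 = 32; strictly interior points = area - boundary/2 + 1 = 489; answer 489

489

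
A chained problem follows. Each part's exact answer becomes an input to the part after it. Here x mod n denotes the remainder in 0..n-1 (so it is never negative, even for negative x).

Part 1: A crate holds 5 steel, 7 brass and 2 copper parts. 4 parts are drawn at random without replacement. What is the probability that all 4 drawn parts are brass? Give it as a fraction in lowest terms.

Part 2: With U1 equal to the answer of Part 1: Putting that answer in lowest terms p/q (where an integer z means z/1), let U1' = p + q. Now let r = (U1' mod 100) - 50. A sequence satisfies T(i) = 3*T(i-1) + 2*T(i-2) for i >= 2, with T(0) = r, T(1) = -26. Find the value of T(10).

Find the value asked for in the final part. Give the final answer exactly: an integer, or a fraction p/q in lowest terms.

-2160274

Part 1: total draws C(14,4) = 1001; favorable C(7,4) = 35; P = 5/143; answer 5/143
Part 2: U1 = 5/143; threaded value p + q = 148; r = -2; T(2) = 3*(-26) + 2*(-2) = -82; iterating: T(2)=-82, T(3)=-298, T(4)=-1058, T(5)=-3770, T(6)=-13426, T(7)=-47818, T(8)=-170306, T(9)=-606554, T(10)=-2160274; answer -2160274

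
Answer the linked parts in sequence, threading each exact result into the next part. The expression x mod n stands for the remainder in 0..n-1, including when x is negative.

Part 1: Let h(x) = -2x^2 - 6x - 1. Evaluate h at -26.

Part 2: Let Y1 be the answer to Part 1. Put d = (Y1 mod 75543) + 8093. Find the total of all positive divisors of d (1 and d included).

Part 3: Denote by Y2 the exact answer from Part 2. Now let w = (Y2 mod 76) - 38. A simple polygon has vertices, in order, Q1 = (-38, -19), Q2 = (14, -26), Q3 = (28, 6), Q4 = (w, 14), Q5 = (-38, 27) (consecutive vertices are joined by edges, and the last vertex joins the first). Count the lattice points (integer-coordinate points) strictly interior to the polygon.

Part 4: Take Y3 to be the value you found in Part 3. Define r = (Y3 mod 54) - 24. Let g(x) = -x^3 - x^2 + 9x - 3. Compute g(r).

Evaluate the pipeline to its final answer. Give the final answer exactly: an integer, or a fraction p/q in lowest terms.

-2252

Part 1: -2*(-26)^2 - 6*(-26)^1 - 1 = (-1352) + (156) + (-1) = -1197; answer -1197
Part 2: Y1 = -1197; d = 82439; 82439 = 7 * 11777; sigma = (1 + 7) * (1 + 11777) = 8 * 11778 = 94224; answer 94224
Part 3: Y2 = 94224; w = 22; cross terms: (-38*-26 - 14*-19)=1254, (14*6 - 28*-26)=812, (28*14 - 22*6)=260, (22*27 - -38*14)=1126, (-38*-19 - -38*27)=1748; twice the area = |5200| = 5200; area = 2600; boundary points = 1 + 2 + 2 + 1 + 46 = 52; strictly interior points = area - boundary/2 + 1 = 2575; answer 2575
Part 4: Y3 = 2575; r = 13; -1*(13)^3 - 1*(13)^2 + 9*(13)^1 - 3 = (-2197) + (-169) + (117) + (-3) = -2252; answer -2252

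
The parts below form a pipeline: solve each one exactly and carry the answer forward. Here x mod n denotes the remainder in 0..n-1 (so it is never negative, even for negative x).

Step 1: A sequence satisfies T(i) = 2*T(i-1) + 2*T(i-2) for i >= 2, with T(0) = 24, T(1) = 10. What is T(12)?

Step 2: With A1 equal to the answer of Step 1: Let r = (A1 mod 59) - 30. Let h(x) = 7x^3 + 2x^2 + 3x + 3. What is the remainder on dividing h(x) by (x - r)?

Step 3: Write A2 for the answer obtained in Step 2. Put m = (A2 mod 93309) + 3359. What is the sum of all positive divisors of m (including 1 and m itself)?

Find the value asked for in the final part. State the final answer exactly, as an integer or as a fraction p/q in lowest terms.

106512

Step 1: T(2) = 2*(10) + 2*(24) = 68; iterating: T(2)=68, T(3)=156, T(4)=448, T(5)=1208, T(6)=3312, T(7)=9040, T(8)=24704, T(9)=67488, T(10)=184384, T(11)=503744, T(12)=1376256; answer 1376256
Step 2: A1 = 1376256; r = -8; remainder = value at the root: 7*(-8)^3 + 2*(-8)^2 + 3*(-8)^1 + 3 = (-3584) + (128) + (-24) + (3) = -3477; answer -3477
Step 3: A2 = -3477; m = 93191; 93191 = 7 * 13313; sigma = (1 + 7) * (1 + 13313) = 8 * 13314 = 106512; answer 106512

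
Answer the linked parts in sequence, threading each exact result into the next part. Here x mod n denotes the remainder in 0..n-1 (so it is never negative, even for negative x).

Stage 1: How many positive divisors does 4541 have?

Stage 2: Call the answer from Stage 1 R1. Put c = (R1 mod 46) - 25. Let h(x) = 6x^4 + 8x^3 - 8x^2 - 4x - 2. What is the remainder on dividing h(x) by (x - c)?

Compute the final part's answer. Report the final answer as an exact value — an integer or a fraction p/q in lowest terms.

1089352

Stage 1: 4541 = 19 * 239; number of divisors = (1+1) * (1+1) = 4; answer 4
Stage 2: R1 = 4; c = -21; remainder = value at the root: 6*(-21)^4 + 8*(-21)^3 - 8*(-21)^2 - 4*(-21)^1 - 2 = (1166886) + (-74088) + (-3528) + (84) + (-2) = 1089352; answer 1089352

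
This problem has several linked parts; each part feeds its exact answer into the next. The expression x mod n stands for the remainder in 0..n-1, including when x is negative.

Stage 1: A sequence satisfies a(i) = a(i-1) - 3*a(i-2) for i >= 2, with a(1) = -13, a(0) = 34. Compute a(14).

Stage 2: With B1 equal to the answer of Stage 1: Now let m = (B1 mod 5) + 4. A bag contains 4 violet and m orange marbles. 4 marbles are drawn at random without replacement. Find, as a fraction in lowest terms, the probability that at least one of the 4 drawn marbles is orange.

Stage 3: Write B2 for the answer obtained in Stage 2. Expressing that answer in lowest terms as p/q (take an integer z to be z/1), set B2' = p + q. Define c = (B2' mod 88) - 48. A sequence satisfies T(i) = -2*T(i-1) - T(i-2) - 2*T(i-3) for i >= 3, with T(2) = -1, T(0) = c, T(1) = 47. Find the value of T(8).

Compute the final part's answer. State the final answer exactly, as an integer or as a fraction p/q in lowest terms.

105

Stage 1: a(2) = 1*(-13) - 3*(34) = -115; iterating: a(2)=-115, a(3)=-76, a(4)=269, a(5)=497, a(6)=-310, a(7)=-1801, a(8)=-871, a(9)=4532, a(10)=7145, a(11)=-6451, a(12)=-27886, a(13)=-8533, a(14)=75125; answer 75125
Stage 2: B1 = 75125; m = 4; total draws C(8,4) = 70; complement C(4,4) = 1; favorable 70 - 1 = 69; P = 69/70; answer 69/70
Stage 3: B2 = 69/70; threaded value p + q = 139; c = 3; T(3) = -2*(-1) - 1*(47) - 2*(3) = -51; iterating: T(3)=-51, T(4)=9, T(5)=35, T(6)=23, T(7)=-99, T(8)=105; answer 105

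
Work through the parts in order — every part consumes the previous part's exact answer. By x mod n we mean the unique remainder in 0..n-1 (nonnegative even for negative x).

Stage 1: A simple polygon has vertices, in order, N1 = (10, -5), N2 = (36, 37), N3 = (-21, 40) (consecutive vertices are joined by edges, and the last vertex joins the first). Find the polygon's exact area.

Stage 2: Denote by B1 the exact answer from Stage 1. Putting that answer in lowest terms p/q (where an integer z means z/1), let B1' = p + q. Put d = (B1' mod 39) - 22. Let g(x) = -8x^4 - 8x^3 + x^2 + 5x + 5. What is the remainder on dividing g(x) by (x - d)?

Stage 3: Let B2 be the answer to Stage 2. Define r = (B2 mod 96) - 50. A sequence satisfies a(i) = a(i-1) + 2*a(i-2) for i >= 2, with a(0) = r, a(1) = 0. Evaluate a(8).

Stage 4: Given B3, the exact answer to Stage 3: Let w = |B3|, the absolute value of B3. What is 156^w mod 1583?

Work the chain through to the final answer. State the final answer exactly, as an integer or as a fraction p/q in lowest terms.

Stage 1: cross terms: (10*37 - 36*-5)=550, (36*40 - -21*37)=2217, (-21*-5 - 10*40)=-295; twice the area = |2472| = 2472; area = 1236; answer 1236
Stage 2: B1 = 1236; threaded value p + q = 1237; d = 6; remainder = value at the root: -8*(6)^4 - 8*(6)^3 + 1*(6)^2 + 5*(6)^1 + 5 = (-10368) + (-1728) + (36) + (30) + (5) = -12025; answer -12025
Stage 3: B2 = -12025; r = 21; a(2) = 1*(0) + 2*(21) = 42; iterating: a(2)=42, a(3)=42, a(4)=126, a(5)=210, a(6)=462, a(7)=882, a(8)=1806; answer 1806
Stage 4: B3 = 1806; w = 1806; squarings mod 1583: 156^1=156, 156^2=591, 156^4=1021, 156^8=827, 156^16=73, 156^32=580, 156^64=804, 156^128=552, 156^256=768, 156^512=948, 156^1024=1143; 156^1806 = 156^2 * 156^4 * 156^8 * 156^256 * 156^512 * 156^1024 = 176 (mod 1583); answer 176

176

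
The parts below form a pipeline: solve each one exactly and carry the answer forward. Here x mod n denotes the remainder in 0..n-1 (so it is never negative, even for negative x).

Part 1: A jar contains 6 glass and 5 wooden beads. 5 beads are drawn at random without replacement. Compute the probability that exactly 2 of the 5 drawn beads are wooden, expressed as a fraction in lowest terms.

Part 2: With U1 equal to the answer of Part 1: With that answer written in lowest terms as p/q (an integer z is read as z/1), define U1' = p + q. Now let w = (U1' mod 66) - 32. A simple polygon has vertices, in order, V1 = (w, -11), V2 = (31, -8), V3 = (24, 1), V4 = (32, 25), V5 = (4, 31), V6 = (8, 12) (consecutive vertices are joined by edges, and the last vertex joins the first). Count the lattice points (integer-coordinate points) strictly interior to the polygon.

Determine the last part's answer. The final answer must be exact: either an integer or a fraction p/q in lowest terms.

Part 1: total draws C(11,5) = 462; favorable C(5,2)*C(6,3) = 200; P = 100/231; answer 100/231
Part 2: U1 = 100/231; threaded value p + q = 331; w = -31; cross terms: (-31*-8 - 31*-11)=589, (31*1 - 24*-8)=223, (24*25 - 32*1)=568, (32*31 - 4*25)=892, (4*12 - 8*31)=-200, (8*-11 - -31*12)=284; twice the area = |2356| = 2356; area = 1178; boundary points = 1 + 1 + 8 + 2 + 1 + 1 = 14; strictly interior points = area - boundary/2 + 1 = 1172; answer 1172

1172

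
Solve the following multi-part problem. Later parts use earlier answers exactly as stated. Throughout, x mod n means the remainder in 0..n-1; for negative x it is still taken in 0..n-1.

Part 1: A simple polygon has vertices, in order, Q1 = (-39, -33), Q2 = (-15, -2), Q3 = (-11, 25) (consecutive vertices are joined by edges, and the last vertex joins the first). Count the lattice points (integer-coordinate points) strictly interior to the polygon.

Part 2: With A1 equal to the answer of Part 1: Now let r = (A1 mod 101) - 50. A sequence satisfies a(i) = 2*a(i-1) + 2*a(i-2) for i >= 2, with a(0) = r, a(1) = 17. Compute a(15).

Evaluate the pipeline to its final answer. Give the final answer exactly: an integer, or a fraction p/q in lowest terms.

24012672

Part 1: cross terms: (-39*-2 - -15*-33)=-417, (-15*25 - -11*-2)=-397, (-11*-33 - -39*25)=1338; twice the area = |524| = 524; area = 262; boundary points = 1 + 1 + 2 = 4; strictly interior points = area - boundary/2 + 1 = 261; answer 261
Part 2: A1 = 261; r = 9; a(2) = 2*(17) + 2*(9) = 52; iterating: a(2)=52, a(3)=138, a(4)=380, a(5)=1036, a(6)=2832, a(7)=7736, a(8)=21136, a(9)=57744, a(10)=157760, a(11)=431008, a(12)=1177536, a(13)=3217088, a(14)=8789248, a(15)=24012672; answer 24012672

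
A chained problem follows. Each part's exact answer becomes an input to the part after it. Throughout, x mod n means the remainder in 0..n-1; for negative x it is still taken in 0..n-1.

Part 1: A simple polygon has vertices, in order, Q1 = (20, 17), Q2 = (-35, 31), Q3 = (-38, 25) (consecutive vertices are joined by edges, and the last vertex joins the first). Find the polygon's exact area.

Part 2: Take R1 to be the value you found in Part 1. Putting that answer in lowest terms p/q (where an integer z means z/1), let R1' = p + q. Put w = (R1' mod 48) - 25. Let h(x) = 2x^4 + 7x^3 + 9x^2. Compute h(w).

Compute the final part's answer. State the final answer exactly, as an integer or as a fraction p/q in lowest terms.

253692

Part 1: cross terms: (20*31 - -35*17)=1215, (-35*25 - -38*31)=303, (-38*17 - 20*25)=-1146; twice the area = |372| = 372; area = 186; answer 186
Part 2: R1 = 186; threaded value p + q = 187; w = 18; 2*(18)^4 + 7*(18)^3 + 9*(18)^2 = (209952) + (40824) + (2916) = 253692; answer 253692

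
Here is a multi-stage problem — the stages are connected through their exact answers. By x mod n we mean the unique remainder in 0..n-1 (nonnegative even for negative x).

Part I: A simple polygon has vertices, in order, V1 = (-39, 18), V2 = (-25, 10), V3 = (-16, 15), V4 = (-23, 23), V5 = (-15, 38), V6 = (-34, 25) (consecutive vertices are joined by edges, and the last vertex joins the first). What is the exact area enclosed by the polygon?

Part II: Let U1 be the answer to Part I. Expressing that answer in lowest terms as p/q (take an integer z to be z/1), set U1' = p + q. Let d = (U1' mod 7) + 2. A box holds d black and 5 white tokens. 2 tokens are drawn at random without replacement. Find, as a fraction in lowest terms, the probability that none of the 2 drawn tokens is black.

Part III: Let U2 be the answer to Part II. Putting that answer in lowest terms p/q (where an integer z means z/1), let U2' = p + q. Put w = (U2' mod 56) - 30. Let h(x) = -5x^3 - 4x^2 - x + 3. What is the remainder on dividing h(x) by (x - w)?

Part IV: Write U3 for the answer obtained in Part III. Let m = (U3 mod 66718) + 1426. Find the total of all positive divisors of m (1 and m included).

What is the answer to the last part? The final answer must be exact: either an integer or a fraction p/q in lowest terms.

10560

Part I: cross terms: (-39*10 - -25*18)=60, (-25*15 - -16*10)=-215, (-16*23 - -23*15)=-23, (-23*38 - -15*23)=-529, (-15*25 - -34*38)=917, (-34*18 - -39*25)=363; twice the area = |573| = 573; area = 573/2; answer 573/2
Part II: U1 = 573/2; threaded value p + q = 575; d = 3; total draws C(8,2) = 28; favorable C(5,2) = 10; P = 5/14; answer 5/14
Part III: U2 = 5/14; threaded value p + q = 19; w = -11; remainder = value at the root: -5*(-11)^3 - 4*(-11)^2 - 1*(-11)^1 + 3 = (6655) + (-484) + (11) + (3) = 6185; answer 6185
Part IV: U3 = 6185; m = 7611; 7611 = 3 * 43 * 59; sigma = (1 + 3) * (1 + 43) * (1 + 59) = 4 * 44 * 60 = 10560; answer 10560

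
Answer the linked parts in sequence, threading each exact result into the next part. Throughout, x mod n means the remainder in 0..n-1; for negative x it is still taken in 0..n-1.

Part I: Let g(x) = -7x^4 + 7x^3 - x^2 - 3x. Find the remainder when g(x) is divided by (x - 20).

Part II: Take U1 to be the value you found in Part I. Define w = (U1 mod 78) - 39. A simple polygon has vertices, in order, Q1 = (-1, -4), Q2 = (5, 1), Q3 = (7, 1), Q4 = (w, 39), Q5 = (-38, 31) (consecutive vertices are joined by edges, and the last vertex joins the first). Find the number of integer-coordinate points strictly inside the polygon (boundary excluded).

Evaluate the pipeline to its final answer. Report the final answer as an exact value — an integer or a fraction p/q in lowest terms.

Part I: remainder = value at the root: -7*(20)^4 + 7*(20)^3 - 1*(20)^2 - 3*(20)^1 = (-1120000) + (56000) + (-400) + (-60) = -1064460; answer -1064460
Part II: U1 = -1064460; w = -33; cross terms: (-1*1 - 5*-4)=19, (5*1 - 7*1)=-2, (7*39 - -33*1)=306, (-33*31 - -38*39)=459, (-38*-4 - -1*31)=183; twice the area = |965| = 965; area = 965/2; boundary points = 1 + 2 + 2 + 1 + 1 = 7; strictly interior points = area - boundary/2 + 1 = 480; answer 480

480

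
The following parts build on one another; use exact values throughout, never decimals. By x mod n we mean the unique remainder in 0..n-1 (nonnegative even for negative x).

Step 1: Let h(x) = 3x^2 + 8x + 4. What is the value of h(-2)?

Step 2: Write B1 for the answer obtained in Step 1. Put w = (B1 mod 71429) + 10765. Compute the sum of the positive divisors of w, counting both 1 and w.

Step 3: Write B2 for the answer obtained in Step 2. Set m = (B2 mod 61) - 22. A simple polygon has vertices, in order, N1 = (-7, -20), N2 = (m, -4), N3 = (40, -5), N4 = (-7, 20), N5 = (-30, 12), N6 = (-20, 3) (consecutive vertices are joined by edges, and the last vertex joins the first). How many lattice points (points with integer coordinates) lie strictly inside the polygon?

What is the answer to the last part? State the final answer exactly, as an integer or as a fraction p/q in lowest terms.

Step 1: 3*(-2)^2 + 8*(-2)^1 + 4 = (12) + (-16) + (4) = 0; answer 0
Step 2: B1 = 0; w = 10765; 10765 = 5 * 2153; sigma = (1 + 5) * (1 + 2153) = 6 * 2154 = 12924; answer 12924
Step 3: B2 = 12924; m = 31; cross terms: (-7*-4 - 31*-20)=648, (31*-5 - 40*-4)=5, (40*20 - -7*-5)=765, (-7*12 - -30*20)=516, (-30*3 - -20*12)=150, (-20*-20 - -7*3)=421; twice the area = |2505| = 2505; area = 2505/2; boundary points = 2 + 1 + 1 + 1 + 1 + 1 = 7; strictly interior points = area - boundary/2 + 1 = 1250; answer 1250

1250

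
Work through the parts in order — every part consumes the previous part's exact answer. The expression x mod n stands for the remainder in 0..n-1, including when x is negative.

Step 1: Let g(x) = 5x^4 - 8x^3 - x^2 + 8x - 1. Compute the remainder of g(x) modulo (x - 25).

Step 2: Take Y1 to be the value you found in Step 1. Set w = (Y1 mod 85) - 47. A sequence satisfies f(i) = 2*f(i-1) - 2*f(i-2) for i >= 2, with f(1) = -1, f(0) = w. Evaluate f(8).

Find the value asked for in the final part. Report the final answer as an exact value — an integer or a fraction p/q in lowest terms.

Step 1: remainder = value at the root: 5*(25)^4 - 8*(25)^3 - 1*(25)^2 + 8*(25)^1 - 1 = (1953125) + (-125000) + (-625) + (200) + (-1) = 1827699; answer 1827699
Step 2: Y1 = 1827699; w = -18; f(2) = 2*(-1) - 2*(-18) = 34; iterating: f(2)=34, f(3)=70, f(4)=72, f(5)=4, f(6)=-136, f(7)=-280, f(8)=-288; answer -288

-288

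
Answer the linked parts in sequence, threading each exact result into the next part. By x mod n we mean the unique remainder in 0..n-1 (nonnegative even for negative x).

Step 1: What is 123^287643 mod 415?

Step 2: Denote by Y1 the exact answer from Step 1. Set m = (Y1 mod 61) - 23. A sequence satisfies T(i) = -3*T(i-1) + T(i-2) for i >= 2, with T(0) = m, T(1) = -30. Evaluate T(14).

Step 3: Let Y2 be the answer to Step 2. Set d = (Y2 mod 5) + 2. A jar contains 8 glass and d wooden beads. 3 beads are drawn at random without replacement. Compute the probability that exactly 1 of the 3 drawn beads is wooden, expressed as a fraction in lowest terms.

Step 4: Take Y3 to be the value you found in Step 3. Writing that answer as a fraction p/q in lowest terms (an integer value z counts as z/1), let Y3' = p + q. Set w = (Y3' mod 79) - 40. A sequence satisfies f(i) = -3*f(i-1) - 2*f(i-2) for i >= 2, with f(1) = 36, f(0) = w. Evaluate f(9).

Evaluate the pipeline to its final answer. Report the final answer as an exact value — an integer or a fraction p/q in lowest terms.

Step 1: squarings mod 415: 123^1=123, 123^2=189, 123^4=31, 123^8=131, 123^16=146, 123^32=151, 123^64=391, 123^128=161, 123^256=191, 123^512=376, 123^1024=276, 123^2048=231, 123^4096=241, 123^8192=396, 123^16384=361, 123^32768=11, 123^65536=121, 123^131072=116, 123^262144=176; 123^287643 = 123^1 * 123^2 * 123^8 * 123^16 * 123^128 * 123^256 * 123^512 * 123^8192 * 123^16384 * 123^262144 = 37 (mod 415); answer 37
Step 2: Y1 = 37; m = 14; T(2) = -3*(-30) + 1*(14) = 104; iterating: T(2)=104, T(3)=-342, T(4)=1130, T(5)=-3732, T(6)=12326, T(7)=-40710, T(8)=134456, T(9)=-444078, T(10)=1466690, T(11)=-4844148, T(12)=15999134, T(13)=-52841550, T(14)=174523784; answer 174523784
Step 3: Y2 = 174523784; d = 6; total draws C(14,3) = 364; favorable C(6,1)*C(8,2) = 168; P = 6/13; answer 6/13
Step 4: Y3 = 6/13; threaded value p + q = 19; w = -21; f(2) = -3*(36) - 2*(-21) = -66; iterating: f(2)=-66, f(3)=126, f(4)=-246, f(5)=486, f(6)=-966, f(7)=1926, f(8)=-3846, f(9)=7686; answer 7686

7686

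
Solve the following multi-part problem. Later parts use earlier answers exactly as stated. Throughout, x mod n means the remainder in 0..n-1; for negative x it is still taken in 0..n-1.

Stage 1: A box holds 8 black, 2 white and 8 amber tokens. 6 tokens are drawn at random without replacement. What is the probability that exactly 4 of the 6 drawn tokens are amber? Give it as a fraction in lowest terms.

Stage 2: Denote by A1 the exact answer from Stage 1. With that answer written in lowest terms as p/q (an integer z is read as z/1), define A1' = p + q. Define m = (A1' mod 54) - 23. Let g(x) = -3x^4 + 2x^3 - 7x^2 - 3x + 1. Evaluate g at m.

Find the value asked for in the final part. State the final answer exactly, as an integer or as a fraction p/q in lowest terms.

-11735

Stage 1: total draws C(18,6) = 18564; favorable C(8,4)*C(10,2) = 3150; P = 75/442; answer 75/442
Stage 2: A1 = 75/442; threaded value p + q = 517; m = 8; -3*(8)^4 + 2*(8)^3 - 7*(8)^2 - 3*(8)^1 + 1 = (-12288) + (1024) + (-448) + (-24) + (1) = -11735; answer -11735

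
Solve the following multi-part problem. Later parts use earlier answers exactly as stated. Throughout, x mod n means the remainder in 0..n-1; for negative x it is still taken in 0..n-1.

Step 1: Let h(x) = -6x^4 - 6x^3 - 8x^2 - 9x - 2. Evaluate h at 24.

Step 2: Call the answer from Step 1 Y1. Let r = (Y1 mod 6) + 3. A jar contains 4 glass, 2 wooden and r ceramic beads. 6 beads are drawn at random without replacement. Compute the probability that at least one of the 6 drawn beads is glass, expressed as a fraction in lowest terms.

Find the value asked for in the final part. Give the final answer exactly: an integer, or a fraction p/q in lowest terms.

Step 1: -6*(24)^4 - 6*(24)^3 - 8*(24)^2 - 9*(24)^1 - 2 = (-1990656) + (-82944) + (-4608) + (-216) + (-2) = -2078426; answer -2078426
Step 2: Y1 = -2078426; r = 7; total draws C(13,6) = 1716; complement C(9,6) = 84; favorable 1716 - 84 = 1632; P = 136/143; answer 136/143

136/143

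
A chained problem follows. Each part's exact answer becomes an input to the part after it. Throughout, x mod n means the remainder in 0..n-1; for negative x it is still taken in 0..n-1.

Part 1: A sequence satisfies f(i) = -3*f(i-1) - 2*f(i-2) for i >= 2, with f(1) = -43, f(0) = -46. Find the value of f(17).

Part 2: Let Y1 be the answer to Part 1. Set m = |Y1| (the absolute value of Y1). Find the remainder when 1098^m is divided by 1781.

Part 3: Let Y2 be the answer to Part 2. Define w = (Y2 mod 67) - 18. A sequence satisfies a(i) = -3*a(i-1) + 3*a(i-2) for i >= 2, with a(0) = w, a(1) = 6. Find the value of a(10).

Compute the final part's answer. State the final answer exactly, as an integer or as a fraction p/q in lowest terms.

2481030

Part 1: f(2) = -3*(-43) - 2*(-46) = 221; iterating: f(2)=221, f(3)=-577, f(4)=1289, f(5)=-2713, f(6)=5561, f(7)=-11257, f(8)=22649, f(9)=-45433, f(10)=91001, f(11)=-182137, f(12)=364409, f(13)=-728953, f(14)=1458041, f(15)=-2916217, f(16)=5832569, f(17)=-11665273; answer -11665273
Part 2: Y1 = -11665273; m = 11665273; squarings mod 1781: 1098^1=1098, 1098^2=1648, 1098^4=1660, 1098^8=393, 1098^16=1283, 1098^32=445, 1098^64=334, 1098^128=1134, 1098^256=74, 1098^512=133, 1098^1024=1660, 1098^2048=393, 1098^4096=1283, 1098^8192=445, 1098^16384=334, 1098^32768=1134, 1098^65536=74, 1098^131072=133, 1098^262144=1660, 1098^524288=393, 1098^1048576=1283, 1098^2097152=445, 1098^4194304=334, 1098^8388608=1134; 1098^11665273 = 1098^1 * 1098^8 * 1098^16 * 1098^32 * 1098^64 * 1098^256 * 1098^512 * 1098^1024 * 1098^2048 * 1098^4096 * 1098^8192 * 1098^16384 * 1098^32768 * 1098^65536 * 1098^1048576 * 1098^2097152 * 1098^8388608 = 786 (mod 1781); answer 786
Part 3: Y2 = 786; w = 31; a(2) = -3*(6) + 3*(31) = 75; iterating: a(2)=75, a(3)=-207, a(4)=846, a(5)=-3159, a(6)=12015, a(7)=-45522, a(8)=172611, a(9)=-654399, a(10)=2481030; answer 2481030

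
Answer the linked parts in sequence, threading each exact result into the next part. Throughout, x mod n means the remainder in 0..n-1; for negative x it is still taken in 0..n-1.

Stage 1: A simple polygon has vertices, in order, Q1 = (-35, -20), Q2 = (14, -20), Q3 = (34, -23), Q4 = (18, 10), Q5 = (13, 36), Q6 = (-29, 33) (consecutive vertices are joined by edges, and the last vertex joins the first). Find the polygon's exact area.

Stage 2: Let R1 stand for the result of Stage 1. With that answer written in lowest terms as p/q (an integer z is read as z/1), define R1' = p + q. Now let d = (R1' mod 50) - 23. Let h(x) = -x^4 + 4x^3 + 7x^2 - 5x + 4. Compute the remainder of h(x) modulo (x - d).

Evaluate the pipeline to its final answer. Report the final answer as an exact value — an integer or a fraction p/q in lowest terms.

-36097

Stage 1: cross terms: (-35*-20 - 14*-20)=980, (14*-23 - 34*-20)=358, (34*10 - 18*-23)=754, (18*36 - 13*10)=518, (13*33 - -29*36)=1473, (-29*-20 - -35*33)=1735; twice the area = |5818| = 5818; area = 2909; answer 2909
Stage 2: R1 = 2909; threaded value p + q = 2910; d = -13; remainder = value at the root: -1*(-13)^4 + 4*(-13)^3 + 7*(-13)^2 - 5*(-13)^1 + 4 = (-28561) + (-8788) + (1183) + (65) + (4) = -36097; answer -36097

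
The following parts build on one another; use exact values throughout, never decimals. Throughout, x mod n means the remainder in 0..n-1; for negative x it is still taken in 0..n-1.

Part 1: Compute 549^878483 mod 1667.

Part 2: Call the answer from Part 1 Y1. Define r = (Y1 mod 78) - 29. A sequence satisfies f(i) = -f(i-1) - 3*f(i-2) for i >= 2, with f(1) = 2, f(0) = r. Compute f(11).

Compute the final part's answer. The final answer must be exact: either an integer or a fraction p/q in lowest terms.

2552

Part 1: squarings mod 1667: 549^1=549, 549^2=1341, 549^4=1255, 549^8=1377, 549^16=750, 549^32=721, 549^64=1404, 549^128=822, 549^256=549, 549^512=1341, 549^1024=1255, 549^2048=1377, 549^4096=750, 549^8192=721, 549^16384=1404, 549^32768=822, 549^65536=549, 549^131072=1341, 549^262144=1255, 549^524288=1377; 549^878483 = 549^1 * 549^2 * 549^16 * 549^128 * 549^256 * 549^512 * 549^1024 * 549^8192 * 549^16384 * 549^65536 * 549^262144 * 549^524288 = 1377 (mod 1667); answer 1377
Part 2: Y1 = 1377; r = 22; f(2) = -1*(2) - 3*(22) = -68; iterating: f(2)=-68, f(3)=62, f(4)=142, f(5)=-328, f(6)=-98, f(7)=1082, f(8)=-788, f(9)=-2458, f(10)=4822, f(11)=2552; answer 2552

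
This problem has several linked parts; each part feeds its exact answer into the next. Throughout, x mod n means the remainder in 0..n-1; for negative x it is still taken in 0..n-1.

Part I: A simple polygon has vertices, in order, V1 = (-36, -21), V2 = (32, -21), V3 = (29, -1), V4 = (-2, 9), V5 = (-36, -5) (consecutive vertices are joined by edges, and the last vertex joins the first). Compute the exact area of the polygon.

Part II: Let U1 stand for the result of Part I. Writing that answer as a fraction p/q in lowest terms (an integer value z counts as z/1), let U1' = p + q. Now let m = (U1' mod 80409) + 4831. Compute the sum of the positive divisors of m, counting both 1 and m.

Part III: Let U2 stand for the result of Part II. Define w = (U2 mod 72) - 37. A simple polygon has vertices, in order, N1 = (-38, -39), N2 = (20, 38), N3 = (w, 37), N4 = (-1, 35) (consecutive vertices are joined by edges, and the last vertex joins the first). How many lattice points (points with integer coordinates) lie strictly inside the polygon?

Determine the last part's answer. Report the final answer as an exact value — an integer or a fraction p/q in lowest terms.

Part I: cross terms: (-36*-21 - 32*-21)=1428, (32*-1 - 29*-21)=577, (29*9 - -2*-1)=259, (-2*-5 - -36*9)=334, (-36*-21 - -36*-5)=576; twice the area = |3174| = 3174; area = 1587; answer 1587
Part II: U1 = 1587; threaded value p + q = 1588; m = 6419; 6419 = 7^2 * 131; sigma = (1 + 7 + 49) * (1 + 131) = 57 * 132 = 7524; answer 7524
Part III: U2 = 7524; w = -1; cross terms: (-38*38 - 20*-39)=-664, (20*37 - -1*38)=778, (-1*35 - -1*37)=2, (-1*-39 - -38*35)=1369; twice the area = |1485| = 1485; area = 1485/2; boundary points = 1 + 1 + 2 + 37 = 41; strictly interior points = area - boundary/2 + 1 = 723; answer 723

723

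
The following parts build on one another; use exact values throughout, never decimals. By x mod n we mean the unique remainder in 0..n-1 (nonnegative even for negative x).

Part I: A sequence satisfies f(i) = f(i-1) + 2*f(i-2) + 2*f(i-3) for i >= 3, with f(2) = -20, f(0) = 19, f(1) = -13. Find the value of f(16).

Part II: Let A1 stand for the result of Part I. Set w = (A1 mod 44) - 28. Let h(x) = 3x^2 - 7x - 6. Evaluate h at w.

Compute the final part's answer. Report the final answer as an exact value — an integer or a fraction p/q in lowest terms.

224

Part I: f(3) = 1*(-20) + 2*(-13) + 2*(19) = -8; iterating: f(3)=-8, f(4)=-74, f(5)=-130, f(6)=-294, f(7)=-702, f(8)=-1550, f(9)=-3542, f(10)=-8046, f(11)=-18230, f(12)=-41406, f(13)=-93958, f(14)=-213230, f(15)=-483958, f(16)=-1098334; answer -1098334
Part II: A1 = -1098334; w = 10; 3*(10)^2 - 7*(10)^1 - 6 = (300) + (-70) + (-6) = 224; answer 224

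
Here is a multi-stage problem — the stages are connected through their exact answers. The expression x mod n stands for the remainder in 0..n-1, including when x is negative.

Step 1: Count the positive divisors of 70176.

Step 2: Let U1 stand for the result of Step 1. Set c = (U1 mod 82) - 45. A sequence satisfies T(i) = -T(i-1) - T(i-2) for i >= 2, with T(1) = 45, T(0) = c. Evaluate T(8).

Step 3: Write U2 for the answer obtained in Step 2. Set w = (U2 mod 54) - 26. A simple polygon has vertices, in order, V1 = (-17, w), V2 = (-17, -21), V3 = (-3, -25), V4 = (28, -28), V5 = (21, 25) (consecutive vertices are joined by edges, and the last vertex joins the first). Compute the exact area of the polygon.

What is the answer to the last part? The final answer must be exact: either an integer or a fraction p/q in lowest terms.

1228

Step 1: 70176 = 2^5 * 3 * 17 * 43; number of divisors = (5+1) * (1+1) * (1+1) * (1+1) = 48; answer 48
Step 2: U1 = 48; c = 3; T(2) = -1*(45) - 1*(3) = -48; iterating: T(2)=-48, T(3)=3, T(4)=45, T(5)=-48, T(6)=3, T(7)=45, T(8)=-48; answer -48
Step 3: U2 = -48; w = -20; cross terms: (-17*-21 - -17*-20)=17, (-17*-25 - -3*-21)=362, (-3*-28 - 28*-25)=784, (28*25 - 21*-28)=1288, (21*-20 - -17*25)=5; twice the area = |2456| = 2456; area = 1228; answer 1228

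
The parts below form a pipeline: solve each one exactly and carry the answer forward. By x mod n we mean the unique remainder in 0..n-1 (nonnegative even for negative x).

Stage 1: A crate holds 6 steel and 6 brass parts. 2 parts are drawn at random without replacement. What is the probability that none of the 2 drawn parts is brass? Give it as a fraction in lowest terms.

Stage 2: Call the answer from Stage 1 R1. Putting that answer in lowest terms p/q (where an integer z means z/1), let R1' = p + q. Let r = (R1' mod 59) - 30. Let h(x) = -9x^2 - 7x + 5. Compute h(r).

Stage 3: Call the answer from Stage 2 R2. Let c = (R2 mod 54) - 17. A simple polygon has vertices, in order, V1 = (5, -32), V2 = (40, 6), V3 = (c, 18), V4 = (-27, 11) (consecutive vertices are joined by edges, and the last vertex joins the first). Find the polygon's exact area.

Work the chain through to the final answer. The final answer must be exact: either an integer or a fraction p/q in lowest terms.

Stage 1: total draws C(12,2) = 66; favorable C(6,2) = 15; P = 5/22; answer 5/22
Stage 2: R1 = 5/22; threaded value p + q = 27; r = -3; -9*(-3)^2 - 7*(-3)^1 + 5 = (-81) + (21) + (5) = -55; answer -55
Stage 3: R2 = -55; c = 36; cross terms: (5*6 - 40*-32)=1310, (40*18 - 36*6)=504, (36*11 - -27*18)=882, (-27*-32 - 5*11)=809; twice the area = |3505| = 3505; area = 3505/2; answer 3505/2

3505/2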